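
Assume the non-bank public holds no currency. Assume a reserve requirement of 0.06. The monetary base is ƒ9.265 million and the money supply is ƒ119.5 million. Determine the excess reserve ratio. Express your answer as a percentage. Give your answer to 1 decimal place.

Using m = M/MB = 119.5/9.265 ≈ 12.898003. Since m = (1 + c)/(c + rr + e), the denominator satisfies c + rr + e = (1 + c)/m = (1 + 0) / 12.898003 ≈ 0.077531.
With c = 0 and rr = 0.06, the excess reserve ratio is 0.077531 − 0 − 0.06 = 0.017531.

1.8%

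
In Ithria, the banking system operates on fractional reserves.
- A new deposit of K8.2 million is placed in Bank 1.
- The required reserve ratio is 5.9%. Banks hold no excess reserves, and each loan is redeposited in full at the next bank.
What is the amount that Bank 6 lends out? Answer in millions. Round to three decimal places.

K5.693 million

Each bank lends a fraction (1 − rr) = 0.9410 of the deposit it receives, so Bank 6 receives 8.2·0.9410^5 and lends 8.2·0.9410^6 ≈ 5.6931 million.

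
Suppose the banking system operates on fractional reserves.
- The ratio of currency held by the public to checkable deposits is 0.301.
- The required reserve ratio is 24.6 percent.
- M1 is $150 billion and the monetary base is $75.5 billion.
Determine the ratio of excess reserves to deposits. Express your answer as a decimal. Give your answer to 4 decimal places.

Using m = M/MB = 150/75.5 ≈ 1.986755. Since m = (1 + c)/(c + rr + e), the denominator satisfies c + rr + e = (1 + c)/m = (1 + 0.301) / 1.986755 ≈ 0.654837.
With c = 0.301 and rr = 0.246, the ratio of excess reserves to deposits is 0.654837 − 0.301 − 0.246 = 0.107837.

0.1078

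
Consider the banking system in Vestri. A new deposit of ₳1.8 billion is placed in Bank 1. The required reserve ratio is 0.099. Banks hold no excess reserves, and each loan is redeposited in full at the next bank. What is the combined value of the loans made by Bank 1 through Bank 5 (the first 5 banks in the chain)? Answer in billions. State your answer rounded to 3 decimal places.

Bank i lends (1 − rr)^i of the original deposit: Bank 1 lends 1.8·0.9010 = 1.6218, Bank 2 lends 1.8·0.9010² ≈ 1.4612, and so on.
Summing a geometric series: total = 1.8·[0.9010·(1 − 0.9010^5) / (1 − 0.9010)] ≈ 6.6547 billion.

₳6.655 billion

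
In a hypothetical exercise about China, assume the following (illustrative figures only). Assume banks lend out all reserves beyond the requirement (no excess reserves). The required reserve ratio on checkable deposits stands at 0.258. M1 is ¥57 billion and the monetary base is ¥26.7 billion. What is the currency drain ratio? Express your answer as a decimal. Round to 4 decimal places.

Using m = M/MB = 57/26.7 ≈ 2.134831. From m = (1 + c)/(c + rr + e), rearranging gives 1 + c = m·(c + rr + e), so c·(1 − m) = m·(rr + e) − 1.
Hence c = [m·(rr + e) − 1]/(1 − m) = [2.134831 × (0.258 + 0) − 1] / (1 − 2.134831) ≈ 0.395842.

0.3958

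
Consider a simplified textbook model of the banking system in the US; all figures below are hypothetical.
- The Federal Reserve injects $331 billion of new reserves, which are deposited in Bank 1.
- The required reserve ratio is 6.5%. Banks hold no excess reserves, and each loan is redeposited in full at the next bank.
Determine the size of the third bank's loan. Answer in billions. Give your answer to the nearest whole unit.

Each bank lends a fraction (1 − rr) = 0.9350 of the deposit it receives, so Bank 3 receives 331·0.9350^2 and lends 331·0.9350^3 ≈ 270.5595 billion.

$271 billion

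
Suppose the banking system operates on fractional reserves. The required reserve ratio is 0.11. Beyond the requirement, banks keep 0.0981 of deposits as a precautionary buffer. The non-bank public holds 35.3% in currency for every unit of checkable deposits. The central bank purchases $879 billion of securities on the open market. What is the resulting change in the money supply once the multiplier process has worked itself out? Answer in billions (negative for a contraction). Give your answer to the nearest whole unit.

The money multiplier is m = (1 + c) / (rr + e + c) = (1 + 0.353) / (0.11 + 0.0981 + 0.353) ≈ 2.4113.
The purchase adds 879 billion of base, so ΔM = m × ΔMB = 2.4113 × (+879) = 2119.5327 billion.

$2120 billion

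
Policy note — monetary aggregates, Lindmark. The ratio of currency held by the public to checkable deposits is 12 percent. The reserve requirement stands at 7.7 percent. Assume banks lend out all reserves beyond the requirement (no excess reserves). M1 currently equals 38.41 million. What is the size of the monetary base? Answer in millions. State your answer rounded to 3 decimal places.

The money multiplier is m = (1 + c) / (rr + c) = (1 + 0.12) / (0.077 + 0.12) ≈ 5.685279.
MB = M / m = 38.41 / 5.685279 ≈ 6.756 million.

6.756 million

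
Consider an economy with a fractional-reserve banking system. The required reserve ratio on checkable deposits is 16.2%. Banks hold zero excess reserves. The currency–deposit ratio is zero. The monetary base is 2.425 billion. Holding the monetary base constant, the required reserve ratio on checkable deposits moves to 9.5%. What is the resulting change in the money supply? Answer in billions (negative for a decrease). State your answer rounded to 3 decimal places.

Initially m₁ = 1 / (0.162) ≈ 6.17284, so M₁ = 6.17284 × 2.425 ≈ 14.9691 billion.
After the change m₂ = 1 / (0.095) ≈ 10.52632, so M₂ = 10.52632 × 2.425 ≈ 25.5263 billion.
ΔM = M₂ − M₁ = 25.5263 − 14.9691 = 10.5572 billion.

10.557 billion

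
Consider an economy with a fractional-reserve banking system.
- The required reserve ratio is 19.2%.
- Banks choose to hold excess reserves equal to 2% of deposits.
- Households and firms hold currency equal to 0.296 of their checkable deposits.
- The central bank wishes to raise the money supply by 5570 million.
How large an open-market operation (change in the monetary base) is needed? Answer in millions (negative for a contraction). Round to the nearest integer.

The money multiplier is m = (1 + c) / (rr + e + c) = (1 + 0.296) / (0.192 + 0.02 + 0.296) ≈ 2.55118.
ΔMB = ΔM / m = (+5570) / 2.55118 ≈ 2183.3034 million.

2183 million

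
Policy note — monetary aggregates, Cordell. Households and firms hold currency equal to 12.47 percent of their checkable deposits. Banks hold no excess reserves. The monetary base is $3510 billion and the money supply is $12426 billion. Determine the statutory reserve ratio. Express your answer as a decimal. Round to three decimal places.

Using m = M/MB = 12426/3510 ≈ 3.540171. Since m = (1 + c)/(c + rr + e), the denominator satisfies c + rr + e = (1 + c)/m = (1 + 0.1247) / 3.540171 ≈ 0.317697.
With c = 0.1247 and e = 0, the statutory reserve ratio is 0.317697 − 0.1247 − 0 = 0.192997.

0.193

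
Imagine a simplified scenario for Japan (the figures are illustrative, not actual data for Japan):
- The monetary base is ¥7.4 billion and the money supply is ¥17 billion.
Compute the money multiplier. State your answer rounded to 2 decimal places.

The money multiplier is m = M / MB = 17 / 7.4 ≈ 2.29730.

2.30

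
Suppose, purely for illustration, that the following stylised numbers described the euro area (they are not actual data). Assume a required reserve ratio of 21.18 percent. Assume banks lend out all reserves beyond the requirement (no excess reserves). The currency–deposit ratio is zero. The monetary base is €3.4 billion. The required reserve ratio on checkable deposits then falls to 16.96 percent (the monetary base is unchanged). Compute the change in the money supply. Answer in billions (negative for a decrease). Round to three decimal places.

Initially m₁ = 1 / (0.2118) ≈ 4.72144, so M₁ = 4.72144 × 3.4 ≈ 16.0529 billion.
After the change m₂ = 1 / (0.1696) ≈ 5.89623, so M₂ = 5.89623 × 3.4 ≈ 20.0472 billion.
ΔM = M₂ − M₁ = 20.0472 − 16.0529 = 3.9943 billion.

€3.994 billion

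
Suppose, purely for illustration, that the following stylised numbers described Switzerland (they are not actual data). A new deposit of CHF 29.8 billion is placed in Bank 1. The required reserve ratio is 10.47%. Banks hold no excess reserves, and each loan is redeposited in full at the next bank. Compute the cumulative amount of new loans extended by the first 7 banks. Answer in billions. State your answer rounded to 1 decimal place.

CHF 137.3 billion

Bank i lends (1 − rr)^i of the original deposit: Bank 1 lends 29.8·0.8953 ≈ 26.6799, Bank 2 lends 29.8·0.8953² ≈ 23.8866, and so on.
Summing a geometric series: total = 29.8·[0.8953·(1 − 0.8953^7) / (1 − 0.8953)] ≈ 137.3280 billion.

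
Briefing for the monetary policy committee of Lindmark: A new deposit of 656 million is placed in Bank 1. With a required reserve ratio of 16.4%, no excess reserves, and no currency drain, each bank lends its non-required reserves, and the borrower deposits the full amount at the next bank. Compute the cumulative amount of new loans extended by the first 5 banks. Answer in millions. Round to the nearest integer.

1978 million

Bank i lends (1 − rr)^i of the original deposit: Bank 1 lends 656·0.8360 = 548.4160, Bank 2 lends 656·0.8360² ≈ 458.4758, and so on.
Summing a geometric series: total = 656·[0.8360·(1 − 0.8360^5) / (1 − 0.8360)] ≈ 1978.4813 million.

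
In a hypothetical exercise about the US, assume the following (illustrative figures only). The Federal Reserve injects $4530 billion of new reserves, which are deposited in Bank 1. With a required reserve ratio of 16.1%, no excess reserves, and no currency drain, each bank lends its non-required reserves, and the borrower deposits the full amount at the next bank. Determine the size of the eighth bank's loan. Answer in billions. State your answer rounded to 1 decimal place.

Each bank lends a fraction (1 − rr) = 0.8390 of the deposit it receives, so Bank 8 receives 4530·0.8390^7 and lends 4530·0.8390^8 ≈ 1112.2282 billion.

$1112.2 billion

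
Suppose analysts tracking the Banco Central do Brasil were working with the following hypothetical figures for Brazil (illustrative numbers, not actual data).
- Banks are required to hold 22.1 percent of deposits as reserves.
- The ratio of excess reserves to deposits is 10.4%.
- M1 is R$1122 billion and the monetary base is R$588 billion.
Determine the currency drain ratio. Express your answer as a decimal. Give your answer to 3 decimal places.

0.418

Using m = M/MB = 1122/588 ≈ 1.908163. From m = (1 + c)/(c + rr + e), rearranging gives 1 + c = m·(c + rr + e), so c·(1 − m) = m·(rr + e) − 1.
Hence c = [m·(rr + e) − 1]/(1 − m) = [1.908163 × (0.221 + 0.104) − 1] / (1 − 1.908163) ≈ 0.418259.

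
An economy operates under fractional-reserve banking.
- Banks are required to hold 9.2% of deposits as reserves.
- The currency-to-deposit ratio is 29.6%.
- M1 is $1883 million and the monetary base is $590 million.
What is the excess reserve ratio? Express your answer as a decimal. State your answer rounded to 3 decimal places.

0.018

Using m = M/MB = 1883/590 ≈ 3.191525. Since m = (1 + c)/(c + rr + e), the denominator satisfies c + rr + e = (1 + c)/m = (1 + 0.296) / 3.191525 ≈ 0.406075.
With c = 0.296 and rr = 0.092, the excess reserve ratio is 0.406075 − 0.296 − 0.092 = 0.018075.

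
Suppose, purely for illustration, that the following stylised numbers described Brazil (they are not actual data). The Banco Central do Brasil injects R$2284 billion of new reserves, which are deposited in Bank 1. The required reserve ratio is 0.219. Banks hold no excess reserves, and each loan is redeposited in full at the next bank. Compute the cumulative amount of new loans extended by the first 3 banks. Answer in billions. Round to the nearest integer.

Bank i lends (1 − rr)^i of the original deposit: Bank 1 lends 2284·0.7810 = 1783.8040, Bank 2 lends 2284·0.7810² ≈ 1393.1509, and so on.
Summing a geometric series: total = 2284·[0.7810·(1 − 0.7810^3) / (1 − 0.7810)] ≈ 4265.0058 billion.

R$4265 billion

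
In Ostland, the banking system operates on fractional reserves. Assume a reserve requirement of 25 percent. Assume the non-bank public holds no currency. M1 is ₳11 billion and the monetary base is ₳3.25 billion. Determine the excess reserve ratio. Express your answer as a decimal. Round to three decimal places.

Using m = M/MB = 11/3.25 ≈ 3.384615. Since m = (1 + c)/(c + rr + e), the denominator satisfies c + rr + e = (1 + c)/m = (1 + 0) / 3.384615 ≈ 0.295455.
With c = 0 and rr = 0.25, the excess reserve ratio is 0.295455 − 0 − 0.25 = 0.045455.

0.045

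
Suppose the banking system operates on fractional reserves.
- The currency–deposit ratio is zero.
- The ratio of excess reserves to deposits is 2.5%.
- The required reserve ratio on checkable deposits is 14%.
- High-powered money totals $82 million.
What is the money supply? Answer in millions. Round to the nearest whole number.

The money multiplier is m = 1 / (rr + e) = 1 / (0.14 + 0.025) ≈ 6.0606.
So M = m × MB = 6.0606 × 82 = 496.9692 million.

$497 million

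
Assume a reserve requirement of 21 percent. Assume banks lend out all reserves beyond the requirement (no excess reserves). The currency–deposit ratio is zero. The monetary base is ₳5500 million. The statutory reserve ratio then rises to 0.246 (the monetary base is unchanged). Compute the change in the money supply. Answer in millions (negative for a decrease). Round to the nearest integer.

Initially m₁ = 1 / (0.21) ≈ 4.76190, so M₁ = 4.76190 × 5500 = 26190.45 million.
After the change m₂ = 1 / (0.246) ≈ 4.06504, so M₂ = 4.06504 × 5500 = 22357.72 million.
ΔM = M₂ − M₁ = 22357.72 − 26190.45 = -3832.73 million.

-3833 million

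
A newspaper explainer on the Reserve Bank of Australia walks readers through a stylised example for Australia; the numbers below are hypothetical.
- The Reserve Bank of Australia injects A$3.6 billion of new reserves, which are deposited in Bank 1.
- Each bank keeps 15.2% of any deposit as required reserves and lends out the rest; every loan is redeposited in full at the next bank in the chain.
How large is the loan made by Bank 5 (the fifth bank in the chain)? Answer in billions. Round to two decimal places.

A$1.58 billion

Each bank lends a fraction (1 − rr) = 0.8480 of the deposit it receives, so Bank 5 receives 3.6·0.8480^4 and lends 3.6·0.8480^5 ≈ 1.5786 billion.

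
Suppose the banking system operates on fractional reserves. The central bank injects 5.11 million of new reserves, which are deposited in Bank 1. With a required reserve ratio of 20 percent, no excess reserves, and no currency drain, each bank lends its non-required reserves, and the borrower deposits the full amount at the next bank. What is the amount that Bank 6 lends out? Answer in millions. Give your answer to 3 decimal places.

1.340 million

Each bank lends a fraction (1 − rr) = 0.8000 of the deposit it receives, so Bank 6 receives 5.11·0.8000^5 and lends 5.11·0.8000^6 ≈ 1.3396 million.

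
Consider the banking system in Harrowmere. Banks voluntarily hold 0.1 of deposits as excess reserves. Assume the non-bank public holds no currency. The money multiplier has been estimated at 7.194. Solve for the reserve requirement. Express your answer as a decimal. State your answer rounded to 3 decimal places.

Using m = 7.194. Since m = (1 + c)/(c + rr + e), the denominator satisfies c + rr + e = (1 + c)/m = (1 + 0) / 7.194 ≈ 0.139005.
With c = 0 and e = 0.1, the reserve requirement is 0.139005 − 0 − 0.1 = 0.039005.

0.039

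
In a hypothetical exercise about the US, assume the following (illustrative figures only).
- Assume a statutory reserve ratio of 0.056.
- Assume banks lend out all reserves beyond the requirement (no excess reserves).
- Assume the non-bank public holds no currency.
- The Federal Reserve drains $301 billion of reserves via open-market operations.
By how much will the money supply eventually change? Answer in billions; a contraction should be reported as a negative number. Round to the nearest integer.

-5375 billion

The simple money multiplier is m = 1/rr = 1/0.056 ≈ 17.8571.
An open-market sale reduces the monetary base by 301 billion, so ΔM = m × ΔMB = 17.8571 × (−301) = -5374.9871 billion.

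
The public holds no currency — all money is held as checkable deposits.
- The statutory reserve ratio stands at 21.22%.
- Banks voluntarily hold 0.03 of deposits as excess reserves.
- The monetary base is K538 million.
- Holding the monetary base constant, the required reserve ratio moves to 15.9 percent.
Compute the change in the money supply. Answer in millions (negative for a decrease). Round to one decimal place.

Initially m₁ = 1 / (0.2122 + 0.03) ≈ 4.12882, so M₁ = 4.12882 × 538 ≈ 2221.3052 million.
After the change m₂ = 1 / (0.159 + 0.03) ≈ 5.29101, so M₂ = 5.29101 × 538 ≈ 2846.5634 million.
ΔM = M₂ − M₁ = 2846.5634 − 2221.3052 = 625.2582 million.

K625.3 million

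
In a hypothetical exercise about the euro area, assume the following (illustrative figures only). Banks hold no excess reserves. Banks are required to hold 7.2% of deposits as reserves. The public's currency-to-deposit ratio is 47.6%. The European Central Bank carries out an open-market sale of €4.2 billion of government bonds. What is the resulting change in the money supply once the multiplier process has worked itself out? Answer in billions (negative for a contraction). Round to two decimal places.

-11.31 billion

The money multiplier is m = (1 + c) / (rr + c) = (1 + 0.476) / (0.072 + 0.476) ≈ 2.6934.
The sale removes 4.2 billion of base, so ΔM = m × ΔMB = 2.6934 × (−4.2) ≈ -11.3123 billion.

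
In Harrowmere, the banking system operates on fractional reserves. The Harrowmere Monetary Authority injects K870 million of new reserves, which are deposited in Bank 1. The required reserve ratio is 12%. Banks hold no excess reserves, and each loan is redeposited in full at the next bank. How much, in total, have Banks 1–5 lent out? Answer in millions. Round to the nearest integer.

K3013 million

Bank i lends (1 − rr)^i of the original deposit: Bank 1 lends 870·0.8800 = 765.6000, Bank 2 lends 870·0.8800² = 673.7280, and so on.
Summing a geometric series: total = 870·[0.8800·(1 − 0.8800^5) / (1 − 0.8800)] ≈ 3013.0704 million.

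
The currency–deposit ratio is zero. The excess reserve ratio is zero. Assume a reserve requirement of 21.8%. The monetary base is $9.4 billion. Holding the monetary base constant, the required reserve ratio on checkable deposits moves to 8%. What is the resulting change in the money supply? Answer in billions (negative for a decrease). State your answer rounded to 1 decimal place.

$74.4 billion

Initially m₁ = 1 / (0.218) ≈ 4.5872, so M₁ = 4.5872 × 9.4 ≈ 43.1197 billion.
After the change m₂ = 1 / (0.08) = 12.5, so M₂ = 12.5 × 9.4 = 117.5 billion.
ΔM = M₂ − M₁ = 117.5 − 43.1197 = 74.3803 billion.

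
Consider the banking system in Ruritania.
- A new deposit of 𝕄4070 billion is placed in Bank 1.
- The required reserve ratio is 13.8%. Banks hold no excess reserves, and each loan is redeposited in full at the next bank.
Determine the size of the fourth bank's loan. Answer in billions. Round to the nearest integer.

𝕄2247 billion

Each bank lends a fraction (1 − rr) = 0.8620 of the deposit it receives, so Bank 4 receives 4070·0.8620^3 and lends 4070·0.8620^4 ≈ 2247.1056 billion.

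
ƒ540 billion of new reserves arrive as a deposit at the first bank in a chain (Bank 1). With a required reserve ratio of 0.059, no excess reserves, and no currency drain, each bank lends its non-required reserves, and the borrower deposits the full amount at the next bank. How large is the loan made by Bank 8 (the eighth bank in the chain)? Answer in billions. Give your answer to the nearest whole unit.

ƒ332 billion

Each bank lends a fraction (1 − rr) = 0.9410 of the deposit it receives, so Bank 8 receives 540·0.9410^7 and lends 540·0.9410^8 ≈ 331.9791 billion.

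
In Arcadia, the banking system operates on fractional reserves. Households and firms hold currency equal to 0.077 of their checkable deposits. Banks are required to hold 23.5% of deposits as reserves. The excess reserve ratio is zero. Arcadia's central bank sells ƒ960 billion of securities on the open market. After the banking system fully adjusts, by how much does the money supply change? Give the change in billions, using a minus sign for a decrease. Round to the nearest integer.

-3314 billion

The money multiplier is m = (1 + c) / (rr + c) = (1 + 0.077) / (0.235 + 0.077) ≈ 3.4519.
The sale removes 960 billion of base, so ΔM = m × ΔMB = 3.4519 × (−960) = -3313.824 billion.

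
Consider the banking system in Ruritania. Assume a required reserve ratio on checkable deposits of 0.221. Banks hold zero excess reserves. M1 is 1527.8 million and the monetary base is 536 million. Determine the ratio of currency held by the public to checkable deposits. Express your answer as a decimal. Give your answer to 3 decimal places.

0.200

Using m = M/MB = 1527.8/536 ≈ 2.850373. From m = (1 + c)/(c + rr + e), rearranging gives 1 + c = m·(c + rr + e), so c·(1 − m) = m·(rr + e) − 1.
Hence c = [m·(rr + e) − 1]/(1 − m) = [2.850373 × (0.221 + 0) − 1] / (1 − 2.850373) ≈ 0.199996.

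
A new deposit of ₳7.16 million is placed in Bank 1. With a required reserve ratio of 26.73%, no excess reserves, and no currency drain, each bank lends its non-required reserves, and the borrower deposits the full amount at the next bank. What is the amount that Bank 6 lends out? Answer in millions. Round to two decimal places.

Each bank lends a fraction (1 − rr) = 0.7327 of the deposit it receives, so Bank 6 receives 7.16·0.7327^5 and lends 7.16·0.7327^6 ≈ 1.1078 million.

₳1.11 million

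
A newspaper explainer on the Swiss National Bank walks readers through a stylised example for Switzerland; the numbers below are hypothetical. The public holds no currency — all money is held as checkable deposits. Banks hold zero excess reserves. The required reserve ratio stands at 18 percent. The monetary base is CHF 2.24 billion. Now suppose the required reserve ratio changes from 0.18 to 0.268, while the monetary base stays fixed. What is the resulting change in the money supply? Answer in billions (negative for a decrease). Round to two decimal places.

Initially m₁ = 1 / (0.18) ≈ 5.5556, so M₁ = 5.5556 × 2.24 ≈ 12.4445 billion.
After the change m₂ = 1 / (0.268) ≈ 3.7313, so M₂ = 3.7313 × 2.24 ≈ 8.3581 billion.
ΔM = M₂ − M₁ = 8.3581 − 12.4445 = -4.0864 billion.

-4.09 billion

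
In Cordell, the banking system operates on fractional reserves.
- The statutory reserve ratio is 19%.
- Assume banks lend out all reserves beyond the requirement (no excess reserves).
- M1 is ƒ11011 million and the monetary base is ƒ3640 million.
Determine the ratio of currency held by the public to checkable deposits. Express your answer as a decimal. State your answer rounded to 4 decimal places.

0.2100

Using m = M/MB = 11011/3640 = 3.025000. From m = (1 + c)/(c + rr + e), rearranging gives 1 + c = m·(c + rr + e), so c·(1 − m) = m·(rr + e) − 1.
Hence c = [m·(rr + e) − 1]/(1 − m) = [3.025000 × (0.19 + 0) − 1] / (1 − 3.025000) = 0.210000.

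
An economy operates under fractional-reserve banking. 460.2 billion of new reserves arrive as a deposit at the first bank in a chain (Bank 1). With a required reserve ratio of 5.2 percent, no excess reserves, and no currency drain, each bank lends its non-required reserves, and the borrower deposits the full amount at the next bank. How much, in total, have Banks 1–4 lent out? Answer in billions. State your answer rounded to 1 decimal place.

1613.6 billion

Bank i lends (1 − rr)^i of the original deposit: Bank 1 lends 460.2·0.9480 = 436.2696, Bank 2 lends 460.2·0.9480² ≈ 413.5836, and so on.
Summing a geometric series: total = 460.2·[0.9480·(1 − 0.9480^4) / (1 − 0.9480)] ≈ 1613.6196 billion.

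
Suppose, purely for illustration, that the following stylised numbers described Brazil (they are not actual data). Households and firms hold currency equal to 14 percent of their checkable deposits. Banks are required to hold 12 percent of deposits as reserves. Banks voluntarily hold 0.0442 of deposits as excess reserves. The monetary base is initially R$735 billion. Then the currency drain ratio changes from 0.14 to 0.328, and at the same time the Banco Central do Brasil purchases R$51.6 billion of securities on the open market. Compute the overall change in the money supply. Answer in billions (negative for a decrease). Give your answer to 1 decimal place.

-632.1 billion

Before: m₁ = (1 + 0.14) / (0.12 + 0.0442 + 0.14) ≈ 3.74753, MB₁ = 735, so M₁ = 3.74753 × 735 ≈ 2754.4345 billion.
After: m₂ = (1 + 0.328) / (0.12 + 0.0442 + 0.328) ≈ 2.69809, MB₂ = 735 + 51.6 = 786.6, so M₂ = 2.69809 × 786.6 ≈ 2122.3176 billion.
ΔM = M₂ − M₁ = 2122.3176 − 2754.4345 = -632.1169 billion.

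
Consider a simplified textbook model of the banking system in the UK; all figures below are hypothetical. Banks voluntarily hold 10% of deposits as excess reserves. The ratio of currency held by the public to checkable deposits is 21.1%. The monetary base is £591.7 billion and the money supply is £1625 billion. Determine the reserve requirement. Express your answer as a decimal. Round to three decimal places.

Using m = M/MB = 1625/591.7 ≈ 2.746324. Since m = (1 + c)/(c + rr + e), the denominator satisfies c + rr + e = (1 + c)/m = (1 + 0.211) / 2.746324 ≈ 0.440953.
With c = 0.211 and e = 0.1, the reserve requirement is 0.440953 − 0.211 − 0.1 = 0.129953.

0.130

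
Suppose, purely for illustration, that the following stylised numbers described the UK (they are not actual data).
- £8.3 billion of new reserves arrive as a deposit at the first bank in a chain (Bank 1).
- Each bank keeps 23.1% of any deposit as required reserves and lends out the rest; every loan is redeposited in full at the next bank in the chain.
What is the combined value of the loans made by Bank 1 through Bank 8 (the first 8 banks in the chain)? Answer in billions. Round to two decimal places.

Bank i lends (1 − rr)^i of the original deposit: Bank 1 lends 8.3·0.7690 = 6.3827, Bank 2 lends 8.3·0.7690² ≈ 4.9083, and so on.
Summing a geometric series: total = 8.3·[0.7690·(1 − 0.7690^8) / (1 − 0.7690)] ≈ 24.2516 billion.

£24.25 billion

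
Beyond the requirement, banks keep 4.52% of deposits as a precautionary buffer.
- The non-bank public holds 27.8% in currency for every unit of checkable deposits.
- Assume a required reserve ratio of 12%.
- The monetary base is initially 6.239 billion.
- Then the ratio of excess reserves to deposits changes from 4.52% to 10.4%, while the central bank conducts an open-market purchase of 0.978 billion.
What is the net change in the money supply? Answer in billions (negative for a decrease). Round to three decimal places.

0.383 billion

Before: m₁ = (1 + 0.278) / (0.12 + 0.0452 + 0.278) ≈ 2.88357, MB₁ = 6.239, so M₁ = 2.88357 × 6.239 ≈ 17.9906 billion.
After: m₂ = (1 + 0.278) / (0.12 + 0.104 + 0.278) ≈ 2.54582, MB₂ = 6.239 + 0.978 = 7.217, so M₂ = 2.54582 × 7.217 ≈ 18.3732 billion.
ΔM = M₂ − M₁ = 18.3732 − 17.9906 = 0.3826 billion.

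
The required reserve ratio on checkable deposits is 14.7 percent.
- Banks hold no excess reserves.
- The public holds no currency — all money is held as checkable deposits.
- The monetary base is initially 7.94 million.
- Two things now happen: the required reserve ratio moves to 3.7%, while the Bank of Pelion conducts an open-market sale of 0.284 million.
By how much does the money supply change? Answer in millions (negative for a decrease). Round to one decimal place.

152.9 million

Before: m₁ = 1 / (0.147) ≈ 6.8027, MB₁ = 7.94, so M₁ = 6.8027 × 7.94 ≈ 54.0134 million.
After: m₂ = 1 / (0.037) ≈ 27.0270, MB₂ = 7.94 − 0.284 = 7.656, so M₂ = 27.0270 × 7.656 ≈ 206.9187 million.
ΔM = M₂ − M₁ = 206.9187 − 54.0134 = 152.9053 million.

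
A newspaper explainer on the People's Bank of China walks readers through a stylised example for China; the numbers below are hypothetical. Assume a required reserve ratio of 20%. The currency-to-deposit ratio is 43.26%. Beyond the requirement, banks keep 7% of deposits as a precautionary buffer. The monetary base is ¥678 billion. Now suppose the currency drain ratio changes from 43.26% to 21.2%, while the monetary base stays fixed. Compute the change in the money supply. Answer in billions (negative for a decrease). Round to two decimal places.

Initially m₁ = (1 + 0.4326) / (0.2 + 0.07 + 0.4326) ≈ 2.038998, so M₁ = 2.038998 × 678 ≈ 1382.4406 billion.
After the change m₂ = (1 + 0.212) / (0.2 + 0.07 + 0.212) ≈ 2.514523, so M₂ = 2.514523 × 678 ≈ 1704.8466 billion.
ΔM = M₂ − M₁ = 1704.8466 − 1382.4406 = 322.406 billion.

¥322.41 billion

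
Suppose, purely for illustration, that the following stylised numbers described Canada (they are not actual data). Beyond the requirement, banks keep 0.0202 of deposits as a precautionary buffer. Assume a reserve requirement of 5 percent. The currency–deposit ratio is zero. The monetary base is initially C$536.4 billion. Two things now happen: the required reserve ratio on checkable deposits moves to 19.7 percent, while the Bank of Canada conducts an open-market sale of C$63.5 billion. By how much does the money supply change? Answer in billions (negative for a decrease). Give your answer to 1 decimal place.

-5463.8 billion

Before: m₁ = 1 / (0.05 + 0.0202) ≈ 14.24501, MB₁ = 536.4, so M₁ = 14.24501 × 536.4 ≈ 7641.0234 billion.
After: m₂ = 1 / (0.197 + 0.0202) ≈ 4.60405, MB₂ = 536.4 − 63.5 = 472.9, so M₂ = 4.60405 × 472.9 ≈ 2177.2552 billion.
ΔM = M₂ − M₁ = 2177.2552 − 7641.0234 = -5463.7682 billion.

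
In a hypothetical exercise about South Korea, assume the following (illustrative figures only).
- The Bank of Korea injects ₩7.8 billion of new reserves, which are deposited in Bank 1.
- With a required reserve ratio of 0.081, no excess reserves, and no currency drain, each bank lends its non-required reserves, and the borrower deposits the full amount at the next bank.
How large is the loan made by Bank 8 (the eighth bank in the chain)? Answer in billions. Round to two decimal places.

₩3.97 billion

Each bank lends a fraction (1 − rr) = 0.9190 of the deposit it receives, so Bank 8 receives 7.8·0.9190^7 and lends 7.8·0.9190^8 ≈ 3.9684 billion.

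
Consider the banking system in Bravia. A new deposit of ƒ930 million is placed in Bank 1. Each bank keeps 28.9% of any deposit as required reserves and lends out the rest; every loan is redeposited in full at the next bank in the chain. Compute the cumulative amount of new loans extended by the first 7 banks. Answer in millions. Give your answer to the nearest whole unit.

Bank i lends (1 − rr)^i of the original deposit: Bank 1 lends 930·0.7110 = 661.2300, Bank 2 lends 930·0.7110² ≈ 470.1345, and so on.
Summing a geometric series: total = 930·[0.7110·(1 − 0.7110^7) / (1 − 0.7110)] ≈ 2077.8370 million.

ƒ2078 million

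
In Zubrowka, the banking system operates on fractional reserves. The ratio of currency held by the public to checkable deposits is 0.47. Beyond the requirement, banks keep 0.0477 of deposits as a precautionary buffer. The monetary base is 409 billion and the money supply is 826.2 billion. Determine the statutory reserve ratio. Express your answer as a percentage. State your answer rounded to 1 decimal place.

Using m = M/MB = 826.2/409 ≈ 2.020049. Since m = (1 + c)/(c + rr + e), the denominator satisfies c + rr + e = (1 + c)/m = (1 + 0.47) / 2.020049 ≈ 0.727705.
With c = 0.47 and e = 0.0477, the statutory reserve ratio is 0.727705 − 0.47 − 0.0477 = 0.210005.

21.0%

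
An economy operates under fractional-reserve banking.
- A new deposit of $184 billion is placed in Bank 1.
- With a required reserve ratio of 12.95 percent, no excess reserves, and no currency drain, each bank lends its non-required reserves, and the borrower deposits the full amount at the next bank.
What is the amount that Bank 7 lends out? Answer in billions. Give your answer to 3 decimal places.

Each bank lends a fraction (1 − rr) = 0.8705 of the deposit it receives, so Bank 7 receives 184·0.8705^6 and lends 184·0.8705^7 ≈ 69.6946 billion.

$69.695 billion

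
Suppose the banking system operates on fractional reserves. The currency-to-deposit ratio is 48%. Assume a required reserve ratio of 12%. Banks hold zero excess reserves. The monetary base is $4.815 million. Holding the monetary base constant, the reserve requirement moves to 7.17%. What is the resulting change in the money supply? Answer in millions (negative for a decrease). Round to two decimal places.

$1.04 million

Initially m₁ = (1 + 0.48) / (0.12 + 0.48) ≈ 2.4667, so M₁ = 2.4667 × 4.815 ≈ 11.8772 million.
After the change m₂ = (1 + 0.48) / (0.0717 + 0.48) ≈ 2.6826, so M₂ = 2.6826 × 4.815 ≈ 12.9167 million.
ΔM = M₂ − M₁ = 12.9167 − 11.8772 = 1.0395 million.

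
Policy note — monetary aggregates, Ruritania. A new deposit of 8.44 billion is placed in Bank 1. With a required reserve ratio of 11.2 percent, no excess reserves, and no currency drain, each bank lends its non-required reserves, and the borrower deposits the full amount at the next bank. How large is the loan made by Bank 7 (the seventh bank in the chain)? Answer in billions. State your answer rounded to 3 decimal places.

Each bank lends a fraction (1 − rr) = 0.8880 of the deposit it receives, so Bank 7 receives 8.44·0.8880^6 and lends 8.44·0.8880^7 ≈ 3.6748 billion.

3.675 billion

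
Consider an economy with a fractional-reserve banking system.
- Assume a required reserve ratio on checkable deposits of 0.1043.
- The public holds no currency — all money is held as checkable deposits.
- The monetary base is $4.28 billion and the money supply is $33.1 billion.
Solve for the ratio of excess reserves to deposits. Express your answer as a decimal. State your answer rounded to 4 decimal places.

Using m = M/MB = 33.1/4.28 ≈ 7.733645. Since m = (1 + c)/(c + rr + e), the denominator satisfies c + rr + e = (1 + c)/m = (1 + 0) / 7.733645 ≈ 0.129305.
With c = 0 and rr = 0.1043, the ratio of excess reserves to deposits is 0.129305 − 0 − 0.1043 = 0.025005.

0.0250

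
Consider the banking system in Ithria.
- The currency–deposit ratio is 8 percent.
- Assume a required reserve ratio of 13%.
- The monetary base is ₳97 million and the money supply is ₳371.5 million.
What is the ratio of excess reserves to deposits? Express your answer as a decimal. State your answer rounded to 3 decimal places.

0.072

Using m = M/MB = 371.5/97 ≈ 3.829897. Since m = (1 + c)/(c + rr + e), the denominator satisfies c + rr + e = (1 + c)/m = (1 + 0.08) / 3.829897 ≈ 0.281992.
With c = 0.08 and rr = 0.13, the ratio of excess reserves to deposits is 0.281992 − 0.08 − 0.13 = 0.071992.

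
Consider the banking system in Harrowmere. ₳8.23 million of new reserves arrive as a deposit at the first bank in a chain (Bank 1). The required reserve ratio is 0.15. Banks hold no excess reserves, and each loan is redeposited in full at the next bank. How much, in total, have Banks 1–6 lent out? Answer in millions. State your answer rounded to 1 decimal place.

₳29.0 million

Bank i lends (1 − rr)^i of the original deposit: Bank 1 lends 8.23·0.8500 = 6.9955, Bank 2 lends 8.23·0.8500² ≈ 5.9462, and so on.
Summing a geometric series: total = 8.23·[0.8500·(1 − 0.8500^6) / (1 − 0.8500)] ≈ 29.0477 million.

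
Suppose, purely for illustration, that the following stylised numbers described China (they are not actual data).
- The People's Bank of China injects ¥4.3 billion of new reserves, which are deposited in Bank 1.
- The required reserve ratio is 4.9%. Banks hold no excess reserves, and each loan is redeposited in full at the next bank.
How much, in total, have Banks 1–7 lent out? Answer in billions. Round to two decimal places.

¥24.74 billion

Bank i lends (1 − rr)^i of the original deposit: Bank 1 lends 4.3·0.9510 = 4.0893, Bank 2 lends 4.3·0.9510² ≈ 3.8889, and so on.
Summing a geometric series: total = 4.3·[0.9510·(1 − 0.9510^7) / (1 − 0.9510)] ≈ 24.7445 billion.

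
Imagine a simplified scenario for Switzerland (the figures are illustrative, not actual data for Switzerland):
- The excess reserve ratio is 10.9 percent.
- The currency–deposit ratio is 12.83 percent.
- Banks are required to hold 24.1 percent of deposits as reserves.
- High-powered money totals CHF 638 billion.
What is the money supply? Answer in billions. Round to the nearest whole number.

CHF 1505 billion

The money multiplier is m = (1 + c) / (rr + e + c) = (1 + 0.1283) / (0.241 + 0.109 + 0.1283) ≈ 2.3590.
So M = m × MB = 2.3590 × 638 = 1505.042 billion.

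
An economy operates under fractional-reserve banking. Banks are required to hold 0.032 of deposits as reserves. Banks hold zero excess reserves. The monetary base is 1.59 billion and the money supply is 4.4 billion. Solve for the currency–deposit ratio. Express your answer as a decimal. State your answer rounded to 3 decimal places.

Using m = M/MB = 4.4/1.59 ≈ 2.767296. From m = (1 + c)/(c + rr + e), rearranging gives 1 + c = m·(c + rr + e), so c·(1 − m) = m·(rr + e) − 1.
Hence c = [m·(rr + e) − 1]/(1 − m) = [2.767296 × (0.032 + 0) − 1] / (1 − 2.767296) ≈ 0.515729.

0.516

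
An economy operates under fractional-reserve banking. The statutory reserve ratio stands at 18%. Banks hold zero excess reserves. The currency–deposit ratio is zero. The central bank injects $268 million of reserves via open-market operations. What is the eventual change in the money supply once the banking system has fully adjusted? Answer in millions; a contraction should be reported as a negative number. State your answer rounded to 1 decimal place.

The simple money multiplier is m = 1/rr = 1/0.18 ≈ 5.55556.
An open-market purchase increases the monetary base by 268 million, so ΔM = m × ΔMB = 5.55556 × 268 ≈ 1488.8901 million.

$1488.9 million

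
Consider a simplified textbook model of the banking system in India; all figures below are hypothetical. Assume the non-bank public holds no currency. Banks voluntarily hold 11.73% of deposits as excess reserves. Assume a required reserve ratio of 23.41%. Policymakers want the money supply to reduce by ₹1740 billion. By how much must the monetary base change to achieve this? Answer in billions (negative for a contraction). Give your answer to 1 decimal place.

-611.4 billion

The money multiplier is m = 1 / (rr + e) = 1 / (0.2341 + 0.1173) ≈ 2.845760.
ΔMB = ΔM / m = (−1740) / 2.845760 ≈ -611.436 billion.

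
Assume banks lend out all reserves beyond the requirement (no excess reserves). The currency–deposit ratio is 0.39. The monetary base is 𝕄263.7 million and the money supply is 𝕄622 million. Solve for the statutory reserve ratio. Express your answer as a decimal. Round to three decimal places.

Using m = M/MB = 622/263.7 ≈ 2.358741. Since m = (1 + c)/(c + rr + e), the denominator satisfies c + rr + e = (1 + c)/m = (1 + 0.39) / 2.358741 ≈ 0.589297.
With c = 0.39 and e = 0, the statutory reserve ratio is 0.589297 − 0.39 − 0 = 0.199297.

0.199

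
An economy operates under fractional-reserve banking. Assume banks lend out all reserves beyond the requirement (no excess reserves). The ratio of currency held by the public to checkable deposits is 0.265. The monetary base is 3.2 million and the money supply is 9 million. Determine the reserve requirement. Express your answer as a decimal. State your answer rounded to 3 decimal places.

0.185

Using m = M/MB = 9/3.2 = 2.812500. Since m = (1 + c)/(c + rr + e), the denominator satisfies c + rr + e = (1 + c)/m = (1 + 0.265) / 2.812500 ≈ 0.449778.
With c = 0.265 and e = 0, the reserve requirement is 0.449778 − 0.265 − 0 = 0.184778.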